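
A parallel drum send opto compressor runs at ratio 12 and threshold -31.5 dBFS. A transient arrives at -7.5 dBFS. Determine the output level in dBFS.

-7.5 dBFS sits 24 dB over threshold.
The 24 dB excess becomes 2 dB after 12:1 reduction.
Output = -31.5 + 2 = -29.5 dBFS.

-29.5 dBFS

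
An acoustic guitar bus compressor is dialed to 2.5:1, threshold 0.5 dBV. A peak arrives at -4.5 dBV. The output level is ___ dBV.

-4.5 dBV is 5 dB below the 0.5 dBV threshold, so no gain reduction is applied.
Output = input = -4.5 dBV.

-4.5 dBV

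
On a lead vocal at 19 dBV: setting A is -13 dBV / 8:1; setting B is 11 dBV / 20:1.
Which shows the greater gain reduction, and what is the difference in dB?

A: 32 dB over, compressed to 4 dB over, so 28 dB of GR.
B: 8 dB over, compressed to 0.4 dB over, so 7.6 dB of GR.
A reduces 20.4 dB more.

A, by 20.4 dB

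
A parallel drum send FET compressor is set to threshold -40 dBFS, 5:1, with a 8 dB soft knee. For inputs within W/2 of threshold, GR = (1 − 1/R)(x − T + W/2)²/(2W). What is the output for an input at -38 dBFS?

-39.8 dBFS

x − T + W/2 = -38 − (-40) + 4 = 6.
GR = (1 − 1/5) × 6² / 16 = 0.8 × 36 / 16 = 1.8 dB.
Output = -38 − 1.8 = -39.8 dBFS.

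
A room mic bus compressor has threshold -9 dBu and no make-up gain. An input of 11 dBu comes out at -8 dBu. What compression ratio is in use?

20:1

Input overshoot = 11 − (-9) = 20 dB; output overshoot = -8 − (-9) = 1 dB.
Ratio = 20 / 1 = 20.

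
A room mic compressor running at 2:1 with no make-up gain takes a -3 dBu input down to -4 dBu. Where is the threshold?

-5 dBu

Gain reduction = -3 − (-4) = 1 dB; output overshoot = GR / (R − 1) = 1 / 1 = 1 dB.
Threshold = output − output overshoot = -4 − 1 = -5 dBu.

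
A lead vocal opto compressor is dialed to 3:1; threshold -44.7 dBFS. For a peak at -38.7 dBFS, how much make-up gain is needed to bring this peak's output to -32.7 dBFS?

10 dB

The peak compresses to -44.7 + 6/3 = -42.7 dBFS.
To reach -32.7 dBFS requires -32.7 − (-42.7) = 10 dB of make-up.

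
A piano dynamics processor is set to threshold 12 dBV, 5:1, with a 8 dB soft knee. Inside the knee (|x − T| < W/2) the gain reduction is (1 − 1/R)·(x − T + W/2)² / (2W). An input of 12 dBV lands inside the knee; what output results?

x − T + W/2 = 12 − 12 + 4 = 4.
GR = (1 − 1/5) × 4² / 16 = 0.8 × 16 / 16 = 0.8 dB.
Output = 12 − 0.8 = 11.2 dBV.

11.2 dBV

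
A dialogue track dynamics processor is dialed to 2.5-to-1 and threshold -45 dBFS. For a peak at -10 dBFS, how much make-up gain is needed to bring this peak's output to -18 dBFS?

Without make-up, output = threshold + overshoot/2.5 = -45 + 14 = -31 dBFS.
Gap to target: 13 dB.

13 dB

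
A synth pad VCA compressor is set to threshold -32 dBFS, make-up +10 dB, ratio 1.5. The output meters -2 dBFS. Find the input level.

-2 dBFS

Before make-up, the level was -2 − 10 = -12 dBFS.
That's 20 dB above the -32 dBFS threshold.
Before 1.5:1 compression the overshoot was 20 × 1.5 = 30 dB, so input = -32 + 30 = -2 dBFS.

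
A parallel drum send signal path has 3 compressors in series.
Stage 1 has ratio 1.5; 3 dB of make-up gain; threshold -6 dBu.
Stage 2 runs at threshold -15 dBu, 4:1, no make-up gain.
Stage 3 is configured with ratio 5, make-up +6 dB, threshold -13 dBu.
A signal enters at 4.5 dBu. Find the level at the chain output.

-6.45 dBu

Stage 1: overshoot 10.5 dB → 10.5/1.5 = 7 dB → 1 dBu; +3 dB make-up → 4 dBu.
Stage 2: 4 dBu is 19 dB over -15 dBu; at 4:1 that becomes 4.75 dB over, giving -10.25 dBu.
Stage 3: 2.75 dB above -13 dBu, reduced 5:1 to 0.55 dB above → -12.45 dBu; +6 dB make-up → -6.45 dBu.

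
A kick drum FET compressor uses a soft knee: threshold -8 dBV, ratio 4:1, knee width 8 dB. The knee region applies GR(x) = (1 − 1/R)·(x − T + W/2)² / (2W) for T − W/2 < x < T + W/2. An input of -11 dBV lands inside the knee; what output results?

-11.046875 dBV

x − T + W/2 = -11 − (-8) + 4 = 1.
GR = (1 − 1/4) × 1² / 16 = 0.75 × 1 / 16 = 0.046875 dB.
Output = -11 − 0.046875 = -11.046875 dBV.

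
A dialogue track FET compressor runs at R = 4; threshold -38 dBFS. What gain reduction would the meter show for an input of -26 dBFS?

Overshoot = -26 − (-38) = 12 dB.
After 4:1 compression the overshoot becomes 12/4 = 3 dB.
Gain reduction = 12 − 3 = 9 dB.

9 dB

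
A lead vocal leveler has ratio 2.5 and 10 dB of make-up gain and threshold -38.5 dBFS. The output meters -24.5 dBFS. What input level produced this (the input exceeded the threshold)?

Before make-up, the level was -24.5 − 10 = -34.5 dBFS.
Post-compression overshoot = -34.5 − (-38.5) = 4 dB.
Before 2.5:1 compression the overshoot was 4 × 2.5 = 10 dB, so input = -38.5 + 10 = -28.5 dBFS.

-28.5 dBFS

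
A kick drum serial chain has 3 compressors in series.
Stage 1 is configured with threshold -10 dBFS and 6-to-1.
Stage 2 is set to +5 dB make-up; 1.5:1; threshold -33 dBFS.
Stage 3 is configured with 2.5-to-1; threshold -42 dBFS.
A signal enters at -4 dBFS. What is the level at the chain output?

Stage 1: overshoot 6 dB → 6/6 = 1 dB → -9 dBFS.
Stage 2: -9 dBFS is 24 dB over -33 dBFS; at 1.5:1 that becomes 16 dB over, giving -17 dBFS; +5 dB make-up → -12 dBFS.
Stage 3: 30 dB above -42 dBFS, reduced 2.5:1 to 12 dB above → -30 dBFS.

-30 dBFS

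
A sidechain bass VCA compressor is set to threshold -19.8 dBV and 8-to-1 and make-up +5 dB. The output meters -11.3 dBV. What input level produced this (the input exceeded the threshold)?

8.2 dBV

Remove make-up: -11.3 − 5 = -16.3 dBV.
That's 3.5 dB above the -19.8 dBV threshold.
Before 8:1 compression the overshoot was 3.5 × 8 = 28 dB, so input = -19.8 + 28 = 8.2 dBV.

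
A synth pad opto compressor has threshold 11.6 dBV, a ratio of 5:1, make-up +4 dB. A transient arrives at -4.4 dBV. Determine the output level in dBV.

-4.4 dBV is 16 dB below the 11.6 dBV threshold, so no gain reduction is applied.
Make-up gain adds 4 dB: -4.4 + 4 = -0.4 dBV.

-0.4 dBV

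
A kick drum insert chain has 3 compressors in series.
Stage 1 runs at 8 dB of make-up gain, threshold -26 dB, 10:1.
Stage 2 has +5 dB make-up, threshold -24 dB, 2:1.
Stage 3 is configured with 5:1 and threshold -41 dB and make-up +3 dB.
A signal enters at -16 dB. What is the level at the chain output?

-32.9 dB

Stage 1: overshoot 10 dB → 10/10 = 1 dB → -25 dB; +8 dB make-up → -17 dB.
Stage 2: 7 dB above -24 dB, reduced 2:1 to 3.5 dB above → -20.5 dB; +5 dB make-up → -15.5 dB.
Stage 3: 25.5 dB above -41 dB, reduced 5:1 to 5.1 dB above → -35.9 dB; +3 dB make-up → -32.9 dB.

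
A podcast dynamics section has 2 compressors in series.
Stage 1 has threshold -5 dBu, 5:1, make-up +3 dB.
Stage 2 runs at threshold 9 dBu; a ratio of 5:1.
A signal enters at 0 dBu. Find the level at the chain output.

Stage 1: overshoot 5 dB → 5/5 = 1 dB → -4 dBu; +3 dB make-up → -1 dBu.
Stage 2: -1 dBu is at or below the 9 dBu threshold — no compression; output -1 dBu.

-1 dBu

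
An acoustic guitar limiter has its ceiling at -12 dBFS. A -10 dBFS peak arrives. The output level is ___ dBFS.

-12 dBFS

The limiter clamps the peak to its -12 dBFS ceiling.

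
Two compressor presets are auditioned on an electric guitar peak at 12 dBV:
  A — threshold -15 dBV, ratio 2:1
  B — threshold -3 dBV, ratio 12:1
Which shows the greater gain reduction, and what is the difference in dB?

B, by 0.25 dB

A: GR = 27 − 27/2 = 13.5 dB.
B: GR = 15 − 15/12 = 13.75 dB.
Difference: 0.25 dB in favour of B.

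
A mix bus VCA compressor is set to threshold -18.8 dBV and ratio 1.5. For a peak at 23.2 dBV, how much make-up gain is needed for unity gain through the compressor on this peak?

The peak compresses to -18.8 + 42/1.5 = 9.2 dBV.
To reach 23.2 dBV requires 23.2 − 9.2 = 14 dB of make-up.

14 dB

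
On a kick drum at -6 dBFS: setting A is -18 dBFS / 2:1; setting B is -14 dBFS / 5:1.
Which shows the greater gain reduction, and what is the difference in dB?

A: 12 dB over, compressed to 6 dB over, so 6 dB of GR.
B: 8 dB over, compressed to 1.6 dB over, so 6.4 dB of GR.
B reduces 0.4 dB more.

B, by 0.4 dB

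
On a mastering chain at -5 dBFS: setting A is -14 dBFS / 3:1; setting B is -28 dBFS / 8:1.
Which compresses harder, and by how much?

B, by 14.125 dB

A: 9 dB over, compressed to 3 dB over, so 6 dB of GR.
B: 23 dB over, compressed to 2.875 dB over, so 20.125 dB of GR.
Difference: 14.125 dB in favour of B.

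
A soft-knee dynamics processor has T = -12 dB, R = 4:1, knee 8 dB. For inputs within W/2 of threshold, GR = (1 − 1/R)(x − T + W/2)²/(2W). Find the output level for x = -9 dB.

-11.296875 dB

x − T + W/2 = -9 − (-12) + 4 = 7.
GR = (1 − 1/4) × 7² / 16 = 0.75 × 49 / 16 = 2.296875 dB.
Output = -9 − 2.296875 = -11.296875 dB.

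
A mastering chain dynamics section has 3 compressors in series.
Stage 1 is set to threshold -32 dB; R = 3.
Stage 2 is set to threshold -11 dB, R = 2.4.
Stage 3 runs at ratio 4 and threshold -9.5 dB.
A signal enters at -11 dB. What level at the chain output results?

Stage 1: overshoot 21 dB → 21/3 = 7 dB → -25 dB.
Stage 2: -25 dB ≤ -11 dB, so stage 2 doesn't engage; output -25 dB.
Stage 3: -25 dB is at or below the -9.5 dB threshold — no compression; output -25 dB.

-25 dB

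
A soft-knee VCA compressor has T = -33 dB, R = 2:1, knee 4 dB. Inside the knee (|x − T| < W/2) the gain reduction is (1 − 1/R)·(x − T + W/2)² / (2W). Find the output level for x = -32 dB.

-32.5625 dB

x − T + W/2 = -32 − (-33) + 2 = 3.
GR = (1 − 1/2) × 3² / 8 = 0.5 × 9 / 8 = 0.5625 dB.
Output = -32 − 0.5625 = -32.5625 dB.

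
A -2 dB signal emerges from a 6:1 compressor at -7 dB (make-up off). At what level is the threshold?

-8 dB

Let T be the threshold. Output overshoot = (input overshoot)/R, so -7 − T = (-2 − T)/6.
6·(-7 − T) = -2 − T → 5·T = -42 − (-2) = -40.
T = -40/5 = -8 dB.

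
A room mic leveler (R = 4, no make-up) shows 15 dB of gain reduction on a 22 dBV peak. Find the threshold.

2 dBV

Gain reduction = 22 − 7 = 15 dB; output overshoot = GR / (R − 1) = 15 / 3 = 5 dB.
Threshold = output − output overshoot = 7 − 5 = 2 dBV.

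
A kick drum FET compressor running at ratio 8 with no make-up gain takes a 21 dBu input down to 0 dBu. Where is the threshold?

-3 dBu

Gain reduction = 21 − 0 = 21 dB; output overshoot = GR / (R − 1) = 21 / 7 = 3 dB.
Threshold = output − output overshoot = 0 − 3 = -3 dBu.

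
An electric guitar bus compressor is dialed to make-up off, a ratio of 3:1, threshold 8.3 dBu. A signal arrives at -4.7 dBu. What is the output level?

-4.7 dBu

-4.7 dBu is 13 dB below the 8.3 dBu threshold, so no gain reduction is applied.
Output = input = -4.7 dBu.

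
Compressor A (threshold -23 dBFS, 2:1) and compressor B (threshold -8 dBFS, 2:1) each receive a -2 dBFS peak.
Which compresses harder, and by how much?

A, by 7.5 dB

A: overshoot 21 dB → output overshoot 10.5 dB → GR 10.5 dB.
B: overshoot 6 dB → output overshoot 3 dB → GR 3 dB.
A reduces 7.5 dB more.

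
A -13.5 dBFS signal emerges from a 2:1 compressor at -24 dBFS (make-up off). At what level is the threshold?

-34.5 dBFS

Let T be the threshold. Output overshoot = (input overshoot)/R, so -24 − T = (-13.5 − T)/2.
2·(-24 − T) = -13.5 − T → 1·T = -48 − (-13.5) = -34.5.
T = -34.5/1 = -34.5 dBFS.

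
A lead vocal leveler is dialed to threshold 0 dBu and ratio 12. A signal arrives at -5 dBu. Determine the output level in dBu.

-5 dBu is 5 dB below the 0 dBu threshold, so no gain reduction is applied.
Output = input = -5 dBu.

-5 dBu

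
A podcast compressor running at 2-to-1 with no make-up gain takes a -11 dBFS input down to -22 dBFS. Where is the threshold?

-33 dBFS

Input is 22 dB above T (since output overshoot × R = input overshoot: (-22 − T)·2 = -11 − T gives T = -33 dBFS).
Check: -33 + (-11 − (-33))/2 = -33 + 11 = -22 dBFS. ✓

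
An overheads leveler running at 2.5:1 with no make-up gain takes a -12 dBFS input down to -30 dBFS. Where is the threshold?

-42 dBFS

Let T be the threshold. Output overshoot = (input overshoot)/R, so -30 − T = (-12 − T)/2.5.
2.5·(-30 − T) = -12 − T → 1.5·T = -75 − (-12) = -63.
T = -63/1.5 = -42 dBFS.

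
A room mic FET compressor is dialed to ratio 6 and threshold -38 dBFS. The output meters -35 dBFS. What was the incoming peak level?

-20 dBFS

That's 3 dB above the -38 dBFS threshold.
Before 6:1 compression the overshoot was 3 × 6 = 18 dB, so input = -38 + 18 = -20 dBFS.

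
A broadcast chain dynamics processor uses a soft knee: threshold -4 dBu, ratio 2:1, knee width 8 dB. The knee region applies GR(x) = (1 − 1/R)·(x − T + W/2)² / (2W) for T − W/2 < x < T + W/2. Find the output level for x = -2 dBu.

x − T + W/2 = -2 − (-4) + 4 = 6.
GR = (1 − 1/2) × 6² / 16 = 0.5 × 36 / 16 = 1.125 dB.
Output = -2 − 1.125 = -3.125 dBu.

-3.125 dBu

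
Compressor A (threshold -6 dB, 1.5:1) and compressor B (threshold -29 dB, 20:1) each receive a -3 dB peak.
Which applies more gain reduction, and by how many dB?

A: GR = 3 − 3/1.5 = 1 dB.
B: GR = 26 − 26/20 = 24.7 dB.
B reduces 23.7 dB more.

B, by 23.7 dB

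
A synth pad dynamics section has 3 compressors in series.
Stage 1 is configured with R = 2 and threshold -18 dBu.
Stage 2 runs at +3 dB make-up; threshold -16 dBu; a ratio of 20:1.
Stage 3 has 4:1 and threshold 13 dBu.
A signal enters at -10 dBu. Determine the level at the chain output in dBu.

-12.9 dBu

Stage 1: 8 dB above -18 dBu, reduced 2:1 to 4 dB above → -14 dBu.
Stage 2: -14 dBu is 2 dB over -16 dBu; at 20:1 that becomes 0.1 dB over, giving -15.9 dBu; +3 dB make-up → -12.9 dBu.
Stage 3: -12.9 dBu ≤ 13 dBu, so stage 3 doesn't engage; output -12.9 dBu.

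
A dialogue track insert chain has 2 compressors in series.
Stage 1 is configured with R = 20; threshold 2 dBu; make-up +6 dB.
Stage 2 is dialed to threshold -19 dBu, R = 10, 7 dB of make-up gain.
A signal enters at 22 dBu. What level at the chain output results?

-9.2 dBu

Stage 1: 22 dBu is 20 dB over 2 dBu; at 20:1 that becomes 1 dB over, giving 3 dBu; +6 dB make-up → 9 dBu.
Stage 2: 9 dBu is 28 dB over -19 dBu; at 10:1 that becomes 2.8 dB over, giving -16.2 dBu; +7 dB make-up → -9.2 dBu.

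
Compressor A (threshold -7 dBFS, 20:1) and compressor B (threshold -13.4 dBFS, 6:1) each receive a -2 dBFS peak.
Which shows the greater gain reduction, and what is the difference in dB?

A: GR = 5 − 5/20 = 4.75 dB.
B: GR = 11.4 − 11.4/6 = 9.5 dB.
B reduces 4.75 dB more.

B, by 4.75 dB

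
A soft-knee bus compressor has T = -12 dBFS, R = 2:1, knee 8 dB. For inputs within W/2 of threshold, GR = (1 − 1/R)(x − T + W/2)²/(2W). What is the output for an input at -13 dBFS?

x − T + W/2 = -13 − (-12) + 4 = 3.
GR = (1 − 1/2) × 3² / 16 = 0.5 × 9 / 16 = 0.28125 dB.
Output = -13 − 0.28125 = -13.28125 dBFS.

-13.28125 dBFS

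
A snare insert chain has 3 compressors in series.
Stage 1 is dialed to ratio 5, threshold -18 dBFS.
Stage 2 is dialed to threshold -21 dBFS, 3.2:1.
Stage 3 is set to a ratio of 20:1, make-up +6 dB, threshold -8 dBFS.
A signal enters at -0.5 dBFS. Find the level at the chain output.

Stage 1: 17.5 dB above -18 dBFS, reduced 5:1 to 3.5 dB above → -14.5 dBFS.
Stage 2: -14.5 dBFS is 6.5 dB over -21 dBFS; at 3.2:1 that becomes 2.03125 dB over, giving -18.96875 dBFS.
Stage 3: below threshold (-18.96875 ≤ -8); passes unchanged; make-up brings it to -12.96875 dBFS.

-12.96875 dBFS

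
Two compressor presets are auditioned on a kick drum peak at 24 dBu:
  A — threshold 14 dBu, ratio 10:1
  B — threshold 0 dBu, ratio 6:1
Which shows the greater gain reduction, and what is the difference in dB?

A: overshoot 10 dB → output overshoot 1 dB → GR 9 dB.
B: overshoot 24 dB → output overshoot 4 dB → GR 20 dB.
B reduces 11 dB more.

B, by 11 dB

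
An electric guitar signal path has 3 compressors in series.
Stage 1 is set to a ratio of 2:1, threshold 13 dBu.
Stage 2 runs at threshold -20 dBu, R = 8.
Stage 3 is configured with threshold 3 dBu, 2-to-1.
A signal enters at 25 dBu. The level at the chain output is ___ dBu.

Stage 1: 12 dB above 13 dBu, reduced 2:1 to 6 dB above → 19 dBu.
Stage 2: 19 dBu is 39 dB over -20 dBu; at 8:1 that becomes 4.875 dB over, giving -15.125 dBu.
Stage 3: below threshold (-15.125 ≤ 3); passes unchanged; output -15.125 dBu.

-15.125 dBu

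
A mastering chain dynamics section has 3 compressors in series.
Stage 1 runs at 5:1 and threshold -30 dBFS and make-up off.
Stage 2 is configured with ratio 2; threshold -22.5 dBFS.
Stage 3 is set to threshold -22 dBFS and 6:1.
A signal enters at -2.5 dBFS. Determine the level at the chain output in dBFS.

-24.5 dBFS

Stage 1: overshoot 27.5 dB → 27.5/5 = 5.5 dB → -24.5 dBFS.
Stage 2: -24.5 dBFS ≤ -22.5 dBFS, so stage 2 doesn't engage; output -24.5 dBFS.
Stage 3: -24.5 dBFS is at or below the -22 dBFS threshold — no compression; output -24.5 dBFS.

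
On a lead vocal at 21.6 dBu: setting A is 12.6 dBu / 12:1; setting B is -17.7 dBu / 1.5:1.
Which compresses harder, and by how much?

A: GR = 9 − 9/12 = 8.25 dB.
B: GR = 39.3 − 39.3/1.5 = 13.1 dB.
B reduces 4.85 dB more.

B, by 4.85 dB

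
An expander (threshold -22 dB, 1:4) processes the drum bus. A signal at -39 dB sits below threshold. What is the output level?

-90 dB

Undershoot = (-22) − (-39) = 17 dB.
At 1:4, that expands to 68 dB under threshold.
Output = -22 − 68 = -90 dB.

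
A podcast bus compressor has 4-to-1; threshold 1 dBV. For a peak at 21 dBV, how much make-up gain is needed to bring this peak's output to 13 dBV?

7 dB

Without make-up, output = threshold + overshoot/4 = 1 + 5 = 6 dBV.
Gap to target: 7 dB.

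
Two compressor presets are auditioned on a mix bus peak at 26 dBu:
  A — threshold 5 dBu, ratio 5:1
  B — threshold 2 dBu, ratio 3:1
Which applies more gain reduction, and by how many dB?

A, by 0.8 dB

A: overshoot 21 dB → output overshoot 4.2 dB → GR 16.8 dB.
B: overshoot 24 dB → output overshoot 8 dB → GR 16 dB.
A applies 0.8 dB more gain reduction.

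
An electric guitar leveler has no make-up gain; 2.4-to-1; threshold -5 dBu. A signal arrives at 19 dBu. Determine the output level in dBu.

5 dBu

The input is 24 dB above the -5 dBu threshold.
At 2.4:1 the overshoot is divided by 2.4, leaving 10 dB above threshold.
So the level is -5 + 10 = 5 dBu.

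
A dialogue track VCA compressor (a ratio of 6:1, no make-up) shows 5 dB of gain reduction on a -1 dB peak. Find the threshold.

Input is 6 dB above T (since output overshoot × R = input overshoot: (-6 − T)·6 = -1 − T gives T = -7 dB).
Check: -7 + (-1 − (-7))/6 = -7 + 1 = -6 dB. ✓

-7 dB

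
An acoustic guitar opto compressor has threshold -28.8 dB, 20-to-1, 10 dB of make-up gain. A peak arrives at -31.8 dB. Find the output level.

-31.8 dB is 3 dB below the -28.8 dB threshold, so no gain reduction is applied.
Make-up gain adds 10 dB: -31.8 + 10 = -21.8 dB.

-21.8 dB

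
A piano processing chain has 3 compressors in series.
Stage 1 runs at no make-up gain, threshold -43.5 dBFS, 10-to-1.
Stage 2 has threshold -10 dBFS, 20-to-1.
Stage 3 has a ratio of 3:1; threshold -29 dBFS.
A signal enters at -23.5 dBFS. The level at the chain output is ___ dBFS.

Stage 1: 20 dB above -43.5 dBFS, reduced 10:1 to 2 dB above → -41.5 dBFS.
Stage 2: -41.5 dBFS ≤ -10 dBFS, so stage 2 doesn't engage; output -41.5 dBFS.
Stage 3: -41.5 dBFS is at or below the -29 dBFS threshold — no compression; output -41.5 dBFS.

-41.5 dBFS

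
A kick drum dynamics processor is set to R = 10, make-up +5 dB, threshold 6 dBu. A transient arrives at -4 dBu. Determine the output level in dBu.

1 dBu

-4 dBu is 10 dB below the 6 dBu threshold, so no gain reduction is applied.
Make-up gain adds 5 dB: -4 + 5 = 1 dBu.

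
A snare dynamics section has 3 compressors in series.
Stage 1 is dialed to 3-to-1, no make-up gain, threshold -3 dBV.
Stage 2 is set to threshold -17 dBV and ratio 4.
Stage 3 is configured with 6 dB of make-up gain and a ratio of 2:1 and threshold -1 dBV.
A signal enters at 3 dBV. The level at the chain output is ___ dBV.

Stage 1: overshoot 6 dB → 6/3 = 2 dB → -1 dBV.
Stage 2: -1 dBV is 16 dB over -17 dBV; at 4:1 that becomes 4 dB over, giving -13 dBV.
Stage 3: -13 dBV ≤ -1 dBV, so stage 3 doesn't engage; make-up brings it to -7 dBV.

-7 dBV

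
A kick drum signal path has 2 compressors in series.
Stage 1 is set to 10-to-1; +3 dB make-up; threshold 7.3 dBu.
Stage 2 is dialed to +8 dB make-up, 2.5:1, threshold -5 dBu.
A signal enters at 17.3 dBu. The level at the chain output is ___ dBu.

Stage 1: overshoot 10 dB → 10/10 = 1 dB → 8.3 dBu; +3 dB make-up → 11.3 dBu.
Stage 2: overshoot 16.3 dB → 16.3/2.5 = 6.52 dB → 1.52 dBu; +8 dB make-up → 9.52 dBu.

9.52 dBu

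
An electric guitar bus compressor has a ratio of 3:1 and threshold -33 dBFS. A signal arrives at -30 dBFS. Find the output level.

-32 dBFS

-30 dBFS sits 3 dB over threshold.
At 3:1 the overshoot is divided by 3, leaving 1 dB above threshold.
So the level is -33 + 1 = -32 dBFS.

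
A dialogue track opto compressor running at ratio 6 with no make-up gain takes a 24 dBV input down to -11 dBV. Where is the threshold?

-18 dBV

Let T be the threshold. Output overshoot = (input overshoot)/R, so -11 − T = (24 − T)/6.
6·(-11 − T) = 24 − T → 5·T = -66 − 24 = -90.
T = -90/5 = -18 dBV.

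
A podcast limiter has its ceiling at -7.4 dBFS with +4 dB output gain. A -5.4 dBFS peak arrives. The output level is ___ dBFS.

At ∞:1, everything above -7.4 dBFS is held at the ceiling.
Output gain then adds 4 dB: -7.4 + 4 = -3.4 dBFS.

-3.4 dBFS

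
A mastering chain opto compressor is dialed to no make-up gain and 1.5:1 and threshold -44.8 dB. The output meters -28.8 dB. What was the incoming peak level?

-20.8 dB

The compressed level sits -28.8 − (-44.8) = 16 dB over threshold.
Before 1.5:1 compression the overshoot was 16 × 1.5 = 24 dB, so input = -44.8 + 24 = -20.8 dB.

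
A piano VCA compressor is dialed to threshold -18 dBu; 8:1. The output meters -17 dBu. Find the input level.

Post-compression overshoot = -17 − (-18) = 1 dB.
Undo the ratio: input overshoot = 1 × 8 = 8 dB, giving input = -10 dBu.

-10 dBu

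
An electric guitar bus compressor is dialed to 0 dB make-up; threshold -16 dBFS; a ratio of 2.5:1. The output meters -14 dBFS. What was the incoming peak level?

Post-compression overshoot = -14 − (-16) = 2 dB.
Before 2.5:1 compression the overshoot was 2 × 2.5 = 5 dB, so input = -16 + 5 = -11 dBFS.

-11 dBFS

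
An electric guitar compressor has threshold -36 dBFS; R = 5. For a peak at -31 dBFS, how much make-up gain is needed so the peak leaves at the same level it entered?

4 dB

Overshoot 5 dB → 5/5 = 1 dB after compression, so the compressed level is -36 + 1 = -35 dBFS.
Make-up = target − compressed = -31 − (-35) = 4 dB.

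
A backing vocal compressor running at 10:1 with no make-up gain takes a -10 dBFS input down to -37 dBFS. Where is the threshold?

-40 dBFS

Gain reduction = -10 − (-37) = 27 dB; output overshoot = GR / (R − 1) = 27 / 9 = 3 dB.
Threshold = output − output overshoot = -37 − 3 = -40 dBFS.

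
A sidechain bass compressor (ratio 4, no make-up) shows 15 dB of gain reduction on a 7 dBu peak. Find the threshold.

-13 dBu

Let T be the threshold. Output overshoot = (input overshoot)/R, so -8 − T = (7 − T)/4.
4·(-8 − T) = 7 − T → 3·T = -32 − 7 = -39.
T = -39/3 = -13 dBu.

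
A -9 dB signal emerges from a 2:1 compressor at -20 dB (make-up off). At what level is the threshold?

Gain reduction = -9 − (-20) = 11 dB; output overshoot = GR / (R − 1) = 11 / 1 = 11 dB.
Threshold = output − output overshoot = -20 − 11 = -31 dB.

-31 dB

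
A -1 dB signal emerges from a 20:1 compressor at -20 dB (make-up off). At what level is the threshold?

Input is 20 dB above T (since output overshoot × R = input overshoot: (-20 − T)·20 = -1 − T gives T = -21 dB).
Check: -21 + (-1 − (-21))/20 = -21 + 1 = -20 dB. ✓

-21 dB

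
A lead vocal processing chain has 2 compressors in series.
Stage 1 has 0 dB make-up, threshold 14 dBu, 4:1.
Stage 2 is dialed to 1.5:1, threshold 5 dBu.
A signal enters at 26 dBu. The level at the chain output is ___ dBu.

13 dBu

Stage 1: 12 dB above 14 dBu, reduced 4:1 to 3 dB above → 17 dBu.
Stage 2: 17 dBu is 12 dB over 5 dBu; at 1.5:1 that becomes 8 dB over, giving 13 dBu.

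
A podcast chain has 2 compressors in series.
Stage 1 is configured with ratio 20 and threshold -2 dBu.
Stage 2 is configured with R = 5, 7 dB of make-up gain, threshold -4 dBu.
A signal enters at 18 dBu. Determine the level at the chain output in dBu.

Stage 1: 20 dB above -2 dBu, reduced 20:1 to 1 dB above → -1 dBu.
Stage 2: -1 dBu is 3 dB over -4 dBu; at 5:1 that becomes 0.6 dB over, giving -3.4 dBu; +7 dB make-up → 3.6 dBu.

3.6 dBu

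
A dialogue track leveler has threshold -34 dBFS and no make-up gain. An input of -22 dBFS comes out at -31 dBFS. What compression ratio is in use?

Input overshoot = -22 − (-34) = 12 dB; output overshoot = -31 − (-34) = 3 dB.
Ratio = 12 / 3 = 4.

4:1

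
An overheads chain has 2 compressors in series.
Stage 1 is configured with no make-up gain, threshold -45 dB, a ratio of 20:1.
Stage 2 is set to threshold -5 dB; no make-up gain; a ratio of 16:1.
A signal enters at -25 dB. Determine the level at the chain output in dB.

-44 dB

Stage 1: overshoot 20 dB → 20/20 = 1 dB → -44 dB.
Stage 2: -44 dB ≤ -5 dB, so stage 2 doesn't engage; output -44 dB.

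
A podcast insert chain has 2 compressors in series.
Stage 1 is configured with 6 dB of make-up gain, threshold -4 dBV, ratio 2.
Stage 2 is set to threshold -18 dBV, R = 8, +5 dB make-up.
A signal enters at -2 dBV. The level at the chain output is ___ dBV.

Stage 1: -2 dBV is 2 dB over -4 dBV; at 2:1 that becomes 1 dB over, giving -3 dBV; +6 dB make-up → 3 dBV.
Stage 2: overshoot 21 dB → 21/8 = 2.625 dB → -15.375 dBV; +5 dB make-up → -10.375 dBV.

-10.375 dBV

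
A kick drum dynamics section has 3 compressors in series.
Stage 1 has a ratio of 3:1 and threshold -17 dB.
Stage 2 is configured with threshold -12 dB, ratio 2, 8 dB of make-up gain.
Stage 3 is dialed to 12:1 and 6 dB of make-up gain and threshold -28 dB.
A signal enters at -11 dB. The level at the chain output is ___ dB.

-20.25 dB

Stage 1: overshoot 6 dB → 6/3 = 2 dB → -15 dB.
Stage 2: below threshold (-15 ≤ -12); passes unchanged; make-up brings it to -7 dB.
Stage 3: overshoot 21 dB → 21/12 = 1.75 dB → -26.25 dB; +6 dB make-up → -20.25 dB.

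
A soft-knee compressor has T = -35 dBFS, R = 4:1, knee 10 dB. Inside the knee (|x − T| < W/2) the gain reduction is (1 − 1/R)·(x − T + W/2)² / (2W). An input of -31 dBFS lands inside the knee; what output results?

x − T + W/2 = -31 − (-35) + 5 = 9.
GR = (1 − 1/4) × 9² / 20 = 0.75 × 81 / 20 = 3.0375 dB.
Output = -31 − 3.0375 = -34.0375 dBFS.

-34.0375 dBFS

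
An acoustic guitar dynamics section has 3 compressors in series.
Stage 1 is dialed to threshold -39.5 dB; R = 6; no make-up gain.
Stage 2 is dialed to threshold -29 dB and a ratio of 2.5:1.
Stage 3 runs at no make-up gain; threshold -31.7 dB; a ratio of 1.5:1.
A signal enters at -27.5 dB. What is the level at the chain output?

-37.5 dB

Stage 1: -27.5 dB is 12 dB over -39.5 dB; at 6:1 that becomes 2 dB over, giving -37.5 dB.
Stage 2: -37.5 dB is at or below the -29 dB threshold — no compression; output -37.5 dB.
Stage 3: below threshold (-37.5 ≤ -31.7); passes unchanged; output -37.5 dB.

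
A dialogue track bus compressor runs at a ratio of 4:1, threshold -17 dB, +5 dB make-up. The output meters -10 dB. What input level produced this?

Remove make-up: -10 − 5 = -15 dB.
The compressed level sits -15 − (-17) = 2 dB over threshold.
Undo the ratio: input overshoot = 2 × 4 = 8 dB, giving input = -9 dB.

-9 dB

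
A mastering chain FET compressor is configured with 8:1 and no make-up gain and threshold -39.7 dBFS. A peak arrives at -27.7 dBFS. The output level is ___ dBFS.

-38.2 dBFS

Overshoot: -27.7 − (-39.7) = 12 dB.
At 8:1 the overshoot is divided by 8, leaving 1.5 dB above threshold.
Output = -39.7 + 1.5 = -38.2 dBFS.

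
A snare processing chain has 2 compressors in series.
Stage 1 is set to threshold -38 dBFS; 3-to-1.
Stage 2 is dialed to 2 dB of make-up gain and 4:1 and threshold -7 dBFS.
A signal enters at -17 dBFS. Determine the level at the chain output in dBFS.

-29 dBFS

Stage 1: -17 dBFS is 21 dB over -38 dBFS; at 3:1 that becomes 7 dB over, giving -31 dBFS.
Stage 2: below threshold (-31 ≤ -7); passes unchanged; make-up brings it to -29 dBFS.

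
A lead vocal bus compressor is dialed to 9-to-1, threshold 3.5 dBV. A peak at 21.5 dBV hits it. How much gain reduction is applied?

The signal is 18 dB above threshold.
A 9:1 ratio leaves 2 dB of that excess.
GR = overshoot in − overshoot out = 18 − 2 = 16 dB.

16 dB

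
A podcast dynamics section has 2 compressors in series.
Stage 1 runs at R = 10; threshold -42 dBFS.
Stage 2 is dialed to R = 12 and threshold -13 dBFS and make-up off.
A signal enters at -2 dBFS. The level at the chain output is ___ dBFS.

Stage 1: overshoot 40 dB → 40/10 = 4 dB → -38 dBFS.
Stage 2: -38 dBFS is at or below the -13 dBFS threshold — no compression; output -38 dBFS.

-38 dBFS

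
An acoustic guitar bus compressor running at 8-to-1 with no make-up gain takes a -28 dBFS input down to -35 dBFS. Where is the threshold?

-36 dBFS

Input is 8 dB above T (since output overshoot × R = input overshoot: (-35 − T)·8 = -28 − T gives T = -36 dBFS).
Check: -36 + (-28 − (-36))/8 = -36 + 1 = -35 dBFS. ✓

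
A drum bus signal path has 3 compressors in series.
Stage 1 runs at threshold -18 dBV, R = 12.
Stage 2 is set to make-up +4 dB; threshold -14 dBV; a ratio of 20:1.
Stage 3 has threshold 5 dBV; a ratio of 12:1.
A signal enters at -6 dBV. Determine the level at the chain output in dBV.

Stage 1: overshoot 12 dB → 12/12 = 1 dB → -17 dBV.
Stage 2: -17 dBV is at or below the -14 dBV threshold — no compression; make-up brings it to -13 dBV.
Stage 3: -13 dBV is at or below the 5 dBV threshold — no compression; output -13 dBV.

-13 dBV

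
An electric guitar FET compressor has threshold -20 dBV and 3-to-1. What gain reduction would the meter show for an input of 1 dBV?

1 dBV exceeds the threshold by 21 dB.
A 3:1 ratio leaves 7 dB of that excess.
So the signal is attenuated by 21 − 7 = 14 dB.

14 dB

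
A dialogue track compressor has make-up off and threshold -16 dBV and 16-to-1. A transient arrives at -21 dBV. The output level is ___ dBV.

-21 dBV

-21 dBV is 5 dB below the -16 dBV threshold, so no gain reduction is applied.
Output = input = -21 dBV.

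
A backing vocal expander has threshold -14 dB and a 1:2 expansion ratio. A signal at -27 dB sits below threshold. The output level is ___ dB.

-40 dB

The input is 13 dB below the -14 dB threshold.
A 1:2 expander multiplies undershoot by 2: 13 × 2 = 26 dB below threshold.
Output = -14 − 26 = -40 dB.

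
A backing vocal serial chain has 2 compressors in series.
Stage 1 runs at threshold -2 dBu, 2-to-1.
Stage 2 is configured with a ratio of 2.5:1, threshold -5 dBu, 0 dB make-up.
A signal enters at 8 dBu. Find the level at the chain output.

-1.8 dBu

Stage 1: 8 dBu is 10 dB over -2 dBu; at 2:1 that becomes 5 dB over, giving 3 dBu.
Stage 2: 3 dBu is 8 dB over -5 dBu; at 2.5:1 that becomes 3.2 dB over, giving -1.8 dBu.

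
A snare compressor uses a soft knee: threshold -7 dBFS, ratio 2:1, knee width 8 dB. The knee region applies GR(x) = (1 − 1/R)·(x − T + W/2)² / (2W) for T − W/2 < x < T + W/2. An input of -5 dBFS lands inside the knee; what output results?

-6.125 dBFS

x − T + W/2 = -5 − (-7) + 4 = 6.
GR = (1 − 1/2) × 6² / 16 = 0.5 × 36 / 16 = 1.125 dB.
Output = -5 − 1.125 = -6.125 dBFS.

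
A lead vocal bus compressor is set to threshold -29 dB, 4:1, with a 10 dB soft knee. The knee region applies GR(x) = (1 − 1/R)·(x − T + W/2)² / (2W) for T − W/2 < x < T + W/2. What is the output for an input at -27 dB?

x − T + W/2 = -27 − (-29) + 5 = 7.
GR = (1 − 1/4) × 7² / 20 = 0.75 × 49 / 20 = 1.8375 dB.
Output = -27 − 1.8375 = -28.8375 dB.

-28.8375 dB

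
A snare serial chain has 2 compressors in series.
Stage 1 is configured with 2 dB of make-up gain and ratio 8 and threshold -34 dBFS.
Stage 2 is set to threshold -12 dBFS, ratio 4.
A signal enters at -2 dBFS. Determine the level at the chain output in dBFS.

Stage 1: -2 dBFS is 32 dB over -34 dBFS; at 8:1 that becomes 4 dB over, giving -30 dBFS; +2 dB make-up → -28 dBFS.
Stage 2: -28 dBFS is at or below the -12 dBFS threshold — no compression; output -28 dBFS.

-28 dBFS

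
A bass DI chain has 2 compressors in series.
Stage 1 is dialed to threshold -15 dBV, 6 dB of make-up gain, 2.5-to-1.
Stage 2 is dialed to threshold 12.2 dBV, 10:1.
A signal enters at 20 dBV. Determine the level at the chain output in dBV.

5 dBV

Stage 1: 20 dBV is 35 dB over -15 dBV; at 2.5:1 that becomes 14 dB over, giving -1 dBV; +6 dB make-up → 5 dBV.
Stage 2: 5 dBV ≤ 12.2 dBV, so stage 2 doesn't engage; output 5 dBV.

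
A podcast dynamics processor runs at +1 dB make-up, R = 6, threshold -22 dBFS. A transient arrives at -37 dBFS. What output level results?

-36 dBFS

-37 dBFS is 15 dB below the -22 dBFS threshold, so no gain reduction is applied.
Make-up gain adds 1 dB: -37 + 1 = -36 dBFS.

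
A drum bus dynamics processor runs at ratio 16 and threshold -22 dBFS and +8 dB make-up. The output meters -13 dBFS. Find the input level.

-6 dBFS

Remove make-up: -13 − 8 = -21 dBFS.
The compressed level sits -21 − (-22) = 1 dB over threshold.
Undo the ratio: input overshoot = 1 × 16 = 16 dB, giving input = -6 dBFS.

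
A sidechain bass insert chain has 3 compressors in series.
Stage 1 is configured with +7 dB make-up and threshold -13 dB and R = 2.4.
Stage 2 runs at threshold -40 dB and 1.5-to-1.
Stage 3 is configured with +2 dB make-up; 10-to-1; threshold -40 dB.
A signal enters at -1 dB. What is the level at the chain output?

Stage 1: 12 dB above -13 dB, reduced 2.4:1 to 5 dB above → -8 dB; +7 dB make-up → -1 dB.
Stage 2: overshoot 39 dB → 39/1.5 = 26 dB → -14 dB.
Stage 3: overshoot 26 dB → 26/10 = 2.6 dB → -37.4 dB; +2 dB make-up → -35.4 dB.

-35.4 dB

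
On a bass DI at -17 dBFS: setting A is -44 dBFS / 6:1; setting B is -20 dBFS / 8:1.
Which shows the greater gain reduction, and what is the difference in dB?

A: overshoot 27 dB → output overshoot 4.5 dB → GR 22.5 dB.
B: overshoot 3 dB → output overshoot 0.375 dB → GR 2.625 dB.
Difference: 19.875 dB in favour of A.

A, by 19.875 dB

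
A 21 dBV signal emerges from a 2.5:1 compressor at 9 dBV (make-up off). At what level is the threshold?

1 dBV

Let T be the threshold. Output overshoot = (input overshoot)/R, so 9 − T = (21 − T)/2.5.
2.5·(9 − T) = 21 − T → 1.5·T = 22.5 − 21 = 1.5.
T = 1.5/1.5 = 1 dBV.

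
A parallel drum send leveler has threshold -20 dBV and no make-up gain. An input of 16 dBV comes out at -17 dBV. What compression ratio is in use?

12:1

Input overshoot = 16 − (-20) = 36 dB; output overshoot = -17 − (-20) = 3 dB.
Ratio = 36 / 3 = 12.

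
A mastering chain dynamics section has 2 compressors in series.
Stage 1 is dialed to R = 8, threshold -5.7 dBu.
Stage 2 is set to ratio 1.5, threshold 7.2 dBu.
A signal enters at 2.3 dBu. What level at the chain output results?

Stage 1: 8 dB above -5.7 dBu, reduced 8:1 to 1 dB above → -4.7 dBu.
Stage 2: below threshold (-4.7 ≤ 7.2); passes unchanged; output -4.7 dBu.

-4.7 dBu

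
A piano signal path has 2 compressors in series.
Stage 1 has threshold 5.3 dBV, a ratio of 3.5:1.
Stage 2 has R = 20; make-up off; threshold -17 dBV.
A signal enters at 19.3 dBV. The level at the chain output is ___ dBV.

-15.685 dBV

Stage 1: 19.3 dBV is 14 dB over 5.3 dBV; at 3.5:1 that becomes 4 dB over, giving 9.3 dBV.
Stage 2: 26.3 dB above -17 dBV, reduced 20:1 to 1.315 dB above → -15.685 dBV.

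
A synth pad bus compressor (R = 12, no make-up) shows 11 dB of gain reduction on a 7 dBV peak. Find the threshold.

Gain reduction = 7 − (-4) = 11 dB; output overshoot = GR / (R − 1) = 11 / 11 = 1 dB.
Threshold = output − output overshoot = -4 − 1 = -5 dBV.

-5 dBV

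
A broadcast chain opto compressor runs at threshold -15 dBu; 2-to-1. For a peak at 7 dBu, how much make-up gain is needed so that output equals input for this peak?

Without make-up, output = threshold + overshoot/2 = -15 + 11 = -4 dBu.
Gap to target: 11 dB.

11 dB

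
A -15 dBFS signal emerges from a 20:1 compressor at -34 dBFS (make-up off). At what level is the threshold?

Input is 20 dB above T (since output overshoot × R = input overshoot: (-34 − T)·20 = -15 − T gives T = -35 dBFS).
Check: -35 + (-15 − (-35))/20 = -35 + 1 = -34 dBFS. ✓

-35 dBFS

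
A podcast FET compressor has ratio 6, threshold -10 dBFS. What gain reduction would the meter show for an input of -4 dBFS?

Overshoot = -4 − (-10) = 6 dB.
A 6:1 ratio leaves 1 dB of that excess.
So the signal is attenuated by 6 − 1 = 5 dB.

5 dB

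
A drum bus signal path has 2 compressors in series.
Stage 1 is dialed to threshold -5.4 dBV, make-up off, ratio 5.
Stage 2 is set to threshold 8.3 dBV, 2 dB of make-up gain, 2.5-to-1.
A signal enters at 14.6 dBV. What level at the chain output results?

Stage 1: 14.6 dBV is 20 dB over -5.4 dBV; at 5:1 that becomes 4 dB over, giving -1.4 dBV.
Stage 2: below threshold (-1.4 ≤ 8.3); passes unchanged; make-up brings it to 0.6 dBV.

0.6 dBV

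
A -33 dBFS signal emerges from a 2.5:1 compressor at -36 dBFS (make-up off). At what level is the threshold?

Gain reduction = -33 − (-36) = 3 dB; output overshoot = GR / (R − 1) = 3 / 1.5 = 2 dB.
Threshold = output − output overshoot = -36 − 2 = -38 dBFS.

-38 dBFS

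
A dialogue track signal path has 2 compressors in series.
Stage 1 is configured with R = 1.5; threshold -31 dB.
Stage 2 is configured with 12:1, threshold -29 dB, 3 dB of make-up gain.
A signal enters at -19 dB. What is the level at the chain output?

Stage 1: 12 dB above -31 dB, reduced 1.5:1 to 8 dB above → -23 dB.
Stage 2: 6 dB above -29 dB, reduced 12:1 to 0.5 dB above → -28.5 dB; +3 dB make-up → -25.5 dB.

-25.5 dB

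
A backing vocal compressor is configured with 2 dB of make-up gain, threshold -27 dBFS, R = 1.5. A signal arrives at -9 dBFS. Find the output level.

The input is 18 dB above the -27 dBFS threshold.
At 1.5:1 the overshoot is divided by 1.5, leaving 12 dB above threshold.
Output = -27 + 12 = -15 dBFS; make-up adds 2 dB, giving -13 dBFS.

-13 dBFS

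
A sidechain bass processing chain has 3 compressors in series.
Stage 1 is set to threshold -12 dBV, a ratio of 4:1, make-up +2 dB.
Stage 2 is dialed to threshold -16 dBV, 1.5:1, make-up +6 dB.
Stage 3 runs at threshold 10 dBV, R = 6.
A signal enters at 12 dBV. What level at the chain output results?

-2 dBV

Stage 1: overshoot 24 dB → 24/4 = 6 dB → -6 dBV; +2 dB make-up → -4 dBV.
Stage 2: -4 dBV is 12 dB over -16 dBV; at 1.5:1 that becomes 8 dB over, giving -8 dBV; +6 dB make-up → -2 dBV.
Stage 3: below threshold (-2 ≤ 10); passes unchanged; output -2 dBV.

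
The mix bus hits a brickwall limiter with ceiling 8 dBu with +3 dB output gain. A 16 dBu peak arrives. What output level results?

The limiter clamps the peak to its 8 dBu ceiling.
Output gain then adds 3 dB: 8 + 3 = 11 dBu.

11 dBu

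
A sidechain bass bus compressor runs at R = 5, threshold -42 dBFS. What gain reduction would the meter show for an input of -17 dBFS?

-17 dBFS exceeds the threshold by 25 dB.
A 5:1 ratio leaves 5 dB of that excess.
So the signal is attenuated by 25 − 5 = 20 dB.

20 dB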